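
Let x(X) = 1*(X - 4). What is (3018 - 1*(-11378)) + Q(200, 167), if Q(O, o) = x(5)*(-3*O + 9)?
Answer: 13805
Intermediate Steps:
x(X) = -4 + X (x(X) = 1*(-4 + X) = -4 + X)
Q(O, o) = 9 - 3*O (Q(O, o) = (-4 + 5)*(-3*O + 9) = 1*(9 - 3*O) = 9 - 3*O)
(3018 - 1*(-11378)) + Q(200, 167) = (3018 - 1*(-11378)) + (9 - 3*200) = (3018 + 11378) + (9 - 600) = 14396 - 591 = 13805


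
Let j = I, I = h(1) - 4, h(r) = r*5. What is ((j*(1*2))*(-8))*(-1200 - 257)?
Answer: 23312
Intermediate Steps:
h(r) = 5*r
I = 1 (I = 5*1 - 4 = 5 - 4 = 1)
j = 1
((j*(1*2))*(-8))*(-1200 - 257) = ((1*(1*2))*(-8))*(-1200 - 257) = ((1*2)*(-8))*(-1457) = (2*(-8))*(-1457) = -16*(-1457) = 23312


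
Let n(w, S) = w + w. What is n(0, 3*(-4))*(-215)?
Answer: 0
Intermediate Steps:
n(w, S) = 2*w
n(0, 3*(-4))*(-215) = (2*0)*(-215) = 0*(-215) = 0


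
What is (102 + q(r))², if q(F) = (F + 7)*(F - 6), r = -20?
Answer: 193600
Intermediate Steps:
q(F) = (-6 + F)*(7 + F) (q(F) = (7 + F)*(-6 + F) = (-6 + F)*(7 + F))
(102 + q(r))² = (102 + (-42 - 20 + (-20)²))² = (102 + (-42 - 20 + 400))² = (102 + 338)² = 440² = 193600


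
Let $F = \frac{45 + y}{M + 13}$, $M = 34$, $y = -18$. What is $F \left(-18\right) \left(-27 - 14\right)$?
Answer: $\frac{19926}{47} \approx 423.96$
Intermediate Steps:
$F = \frac{27}{47}$ ($F = \frac{45 - 18}{34 + 13} = \frac{27}{47} \approx 0.57447$)
$F \left(-18\right) \left(-27 - 14\right) = \frac{27}{47} \left(-18\right) \left(-27 - 14\right) = \left(- \frac{486}{47}\right) \left(-41\right) = \frac{19926}{47}$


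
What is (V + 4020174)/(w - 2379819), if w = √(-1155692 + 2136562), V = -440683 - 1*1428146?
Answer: -5119811706555/5663537491891 - 2151345*√980870/5663537491891 ≈ -0.90437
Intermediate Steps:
V = -1868829 (V = -440683 - 1428146 = -1868829)
w = √980870 ≈ 990.39
(V + 4020174)/(w - 2379819) = (-1868829 + 4020174)/(√980870 - 2379819) = 2151345/(-2379819 + √980870)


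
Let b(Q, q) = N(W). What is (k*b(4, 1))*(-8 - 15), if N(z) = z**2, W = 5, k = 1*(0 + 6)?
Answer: -3450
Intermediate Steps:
k = 6 (k = 1*6 = 6)
b(Q, q) = 25 (b(Q, q) = 5**2 = 25)
(k*b(4, 1))*(-8 - 15) = (6*25)*(-8 - 15) = 150*(-23) = -3450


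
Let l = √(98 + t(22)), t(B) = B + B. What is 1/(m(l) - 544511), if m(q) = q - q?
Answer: -1/544511 ≈ -1.8365e-6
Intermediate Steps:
t(B) = 2*B
l = √142 (l = √(98 + 2*22) = √(98 + 44) = √142 ≈ 11.916)
m(q) = 0
1/(m(l) - 544511) = 1/(0 - 544511) = 1/(-544511) = -1/544511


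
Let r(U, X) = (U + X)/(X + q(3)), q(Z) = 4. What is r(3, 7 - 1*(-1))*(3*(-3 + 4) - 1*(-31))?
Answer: 187/6 ≈ 31.167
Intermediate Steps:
r(U, X) = (U + X)/(4 + X) (r(U, X) = (U + X)/(X + 4) = (U + X)/(4 + X))
r(3, 7 - 1*(-1))*(3*(-3 + 4) - 1*(-31)) = ((3 + (7 - 1*(-1)))/(4 + (7 - 1*(-1))))*(3*(-3 + 4) - 1*(-31)) = ((3 + (7 + 1))/(4 + (7 + 1)))*(3*1 + 31) = ((3 + 8)/(4 + 8))*(3 + 31) = (11/12)*34 = 187/6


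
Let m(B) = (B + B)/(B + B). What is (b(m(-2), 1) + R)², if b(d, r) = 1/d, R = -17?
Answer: 256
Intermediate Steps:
m(B) = 1 (m(B) = (2*B)/((2*B)) = (2*B)*(1/(2*B)) = 1)
(b(m(-2), 1) + R)² = (1/1 - 17)² = (1 - 17)² = (-16)² = 256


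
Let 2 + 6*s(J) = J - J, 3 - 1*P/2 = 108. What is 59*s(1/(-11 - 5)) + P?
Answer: -689/3 ≈ -229.67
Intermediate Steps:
P = -210 (P = 6 - 2*108 = 6 - 216 = -210)
s(J) = -⅓ (s(J) = -⅓ + (J - J)/6 = -⅓ + (⅙)*0 = -⅓ + 0 = -⅓)
59*s(1/(-11 - 5)) + P = 59*(-⅓) - 210 = -59/3 - 210 = -689/3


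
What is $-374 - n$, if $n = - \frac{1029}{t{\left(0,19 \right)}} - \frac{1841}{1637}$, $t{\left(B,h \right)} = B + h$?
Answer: $- \frac{9913070}{31103} \approx -318.72$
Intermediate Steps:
$n = - \frac{1719452}{31103}$ ($n = - \frac{1029}{0 + 19} - \frac{1841}{1637} = - \frac{1029}{19} - \frac{1841}{1637} = - \frac{1719452}{31103} \approx -55.283$)
$-374 - n = -374 - - \frac{1719452}{31103} = -374 + \frac{1719452}{31103} = - \frac{9913070}{31103}$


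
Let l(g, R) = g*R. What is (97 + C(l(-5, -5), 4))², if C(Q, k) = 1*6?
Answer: 10609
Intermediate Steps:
l(g, R) = R*g
C(Q, k) = 6
(97 + C(l(-5, -5), 4))² = (97 + 6)² = 103² = 10609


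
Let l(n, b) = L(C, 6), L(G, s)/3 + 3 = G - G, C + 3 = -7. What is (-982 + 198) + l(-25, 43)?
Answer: -793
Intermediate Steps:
C = -10 (C = -3 - 7 = -10)
L(G, s) = -9 (L(G, s) = -9 + 3*(G - G) = -9 + 3*0 = -9 + 0 = -9)
l(n, b) = -9
(-982 + 198) + l(-25, 43) = (-982 + 198) - 9 = -784 - 9 = -793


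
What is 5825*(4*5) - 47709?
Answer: 68791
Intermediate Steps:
5825*(4*5) - 47709 = 5825*20 - 47709 = 116500 - 47709 = 68791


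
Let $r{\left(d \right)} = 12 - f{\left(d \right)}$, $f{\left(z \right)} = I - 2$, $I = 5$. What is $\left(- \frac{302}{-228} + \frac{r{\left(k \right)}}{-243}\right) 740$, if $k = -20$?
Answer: $\frac{488770}{513} \approx 952.77$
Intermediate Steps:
$f{\left(z \right)} = 3$ ($f{\left(z \right)} = 5 - 2 = 3$)
$r{\left(d \right)} = 9$ ($r{\left(d \right)} = 12 - 3 = 9$)
$\left(- \frac{302}{-228} + \frac{r{\left(k \right)}}{-243}\right) 740 = \left(- \frac{302}{-228} + \frac{9}{-243}\right) 740 = \left(\left(-302\right) \left(- \frac{1}{228}\right) + 9 \left(- \frac{1}{243}\right)\right) 740 = \left(\frac{151}{114} - \frac{1}{27}\right) 740 = \frac{1321}{1026} \cdot 740 = \frac{488770}{513}$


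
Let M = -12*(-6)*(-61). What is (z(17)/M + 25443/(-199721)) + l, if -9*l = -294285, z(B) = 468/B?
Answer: 40632877625165/1242664062 ≈ 32698.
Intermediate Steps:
M = -4392 (M = 72*(-61) = -4392)
l = 98095/3 (l = -⅑*(-294285) = 98095/3 ≈ 32698.)
(z(17)/M + 25443/(-199721)) + l = ((468/17)/(-4392) + 25443/(-199721)) + 98095/3 = ((468*(1/17))*(-1/4392) + 25443*(-1/199721)) + 98095/3 = ((468/17)*(-1/4392) - 25443/199721) + 98095/3 = (-13/2074 - 25443/199721) + 98095/3 = -55365155/414221354 + 98095/3 = 40632877625165/1242664062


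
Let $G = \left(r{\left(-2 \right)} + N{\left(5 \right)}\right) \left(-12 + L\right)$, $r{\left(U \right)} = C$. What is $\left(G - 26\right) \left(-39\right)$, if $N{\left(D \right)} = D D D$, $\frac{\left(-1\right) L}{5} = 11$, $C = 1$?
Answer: $330252$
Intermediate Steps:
$L = -55$ ($L = \left(-5\right) 11 = -55$)
$r{\left(U \right)} = 1$
$N{\left(D \right)} = D^{3}$ ($N{\left(D \right)} = D D^{2} = D^{3}$)
$G = -8442$ ($G = \left(1 + 5^{3}\right) \left(-12 - 55\right) = \left(1 + 125\right) \left(-67\right) = 126 \left(-67\right) = -8442$)
$\left(G - 26\right) \left(-39\right) = \left(-8442 - 26\right) \left(-39\right) = \left(-8468\right) \left(-39\right) = 330252$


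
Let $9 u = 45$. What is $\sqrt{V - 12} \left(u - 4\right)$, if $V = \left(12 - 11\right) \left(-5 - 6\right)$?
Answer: $i \sqrt{23} \approx 4.7958 i$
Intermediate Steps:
$u = 5$ ($u = \frac{1}{9} \cdot 45 = 5$)
$V = -11$ ($V = 1 \left(-11\right) = -11$)
$\sqrt{V - 12} \left(u - 4\right) = \sqrt{-11 - 12} \left(5 - 4\right) = \sqrt{-23} \cdot 1 = i \sqrt{23} \cdot 1 = i \sqrt{23}$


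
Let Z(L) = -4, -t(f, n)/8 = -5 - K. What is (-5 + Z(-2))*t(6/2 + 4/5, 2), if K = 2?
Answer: -504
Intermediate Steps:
t(f, n) = 56 (t(f, n) = -8*(-5 - 1*2) = -8*(-5 - 2) = -8*(-7) = 56)
(-5 + Z(-2))*t(6/2 + 4/5, 2) = (-5 - 4)*56 = -9*56 = -504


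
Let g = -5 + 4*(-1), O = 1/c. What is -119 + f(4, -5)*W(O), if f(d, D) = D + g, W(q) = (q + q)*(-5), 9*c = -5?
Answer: -371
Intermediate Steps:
c = -5/9 (c = (1/9)*(-5) = -5/9 ≈ -0.55556)
O = -9/5 (O = 1/(-5/9) = -9/5 ≈ -1.8000)
W(q) = -10*q (W(q) = (2*q)*(-5) = -10*q)
g = -9 (g = -5 - 4 = -9)
f(d, D) = -9 + D (f(d, D) = D - 9 = -9 + D)
-119 + f(4, -5)*W(O) = -119 + (-9 - 5)*(-10*(-9/5)) = -119 - 14*18 = -119 - 252 = -371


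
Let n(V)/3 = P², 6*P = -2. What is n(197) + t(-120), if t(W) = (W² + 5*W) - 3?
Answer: 41392/3 ≈ 13797.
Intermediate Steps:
P = -⅓ (P = (⅙)*(-2) = -⅓ ≈ -0.33333)
n(V) = ⅓ (n(V) = 3*(-⅓)² = 3*(⅑) = ⅓)
t(W) = -3 + W² + 5*W
n(197) + t(-120) = ⅓ + (-3 + (-120)² + 5*(-120)) = ⅓ + (-3 + 14400 - 600) = ⅓ + 13797 = 41392/3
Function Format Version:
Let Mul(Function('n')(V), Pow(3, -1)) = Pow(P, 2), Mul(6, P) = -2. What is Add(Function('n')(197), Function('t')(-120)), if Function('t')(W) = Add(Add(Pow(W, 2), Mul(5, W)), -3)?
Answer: Rational(41392, 3) ≈ 13797.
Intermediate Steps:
P = Rational(-1, 3) (P = Mul(Rational(1, 6), -2) = Rational(-1, 3) ≈ -0.33333)
Function('n')(V) = Rational(1, 3) (Function('n')(V) = Mul(3, Pow(Rational(-1, 3), 2)) = Mul(3, Rational(1, 9)) = Rational(1, 3))
Function('t')(W) = Add(-3, Pow(W, 2), Mul(5, W))
Add(Function('n')(197), Function('t')(-120)) = Add(Rational(1, 3), Add(-3, Pow(-120, 2), Mul(5, -120))) = Add(Rational(1, 3), Add(-3, 14400, -600)) = Add(Rational(1, 3), 13797) = Rational(41392, 3)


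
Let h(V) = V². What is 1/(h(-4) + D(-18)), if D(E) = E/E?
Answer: 1/17 ≈ 0.058824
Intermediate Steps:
D(E) = 1
1/(h(-4) + D(-18)) = 1/((-4)² + 1) = 1/(16 + 1) = 1/17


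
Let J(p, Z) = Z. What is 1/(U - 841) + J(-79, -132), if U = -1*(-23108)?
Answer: -2939243/22267 ≈ -132.00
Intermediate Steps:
U = 23108
1/(U - 841) + J(-79, -132) = 1/(23108 - 841) - 132 = 1/22267 - 132 = -2939243/22267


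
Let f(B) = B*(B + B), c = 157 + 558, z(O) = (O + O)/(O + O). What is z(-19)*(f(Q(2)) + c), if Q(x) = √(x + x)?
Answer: 723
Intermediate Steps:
Q(x) = √2*√x (Q(x) = √(2*x) = √2*√x)
z(O) = 1 (z(O) = (2*O)/((2*O)) = (2*O)*(1/(2*O)) = 1)
c = 715
f(B) = 2*B² (f(B) = B*(2*B) = 2*B²)
z(-19)*(f(Q(2)) + c) = 1*(2*(√2*√2)² + 715) = 1*(2*2² + 715) = 1*(2*4 + 715) = 1*(8 + 715) = 1*723 = 723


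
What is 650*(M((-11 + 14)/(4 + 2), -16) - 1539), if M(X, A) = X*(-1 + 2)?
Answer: -1000025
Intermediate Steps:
M(X, A) = X (M(X, A) = X*1 = X)
650*(M((-11 + 14)/(4 + 2), -16) - 1539) = 650*((-11 + 14)/(4 + 2) - 1539) = 650*(3/6 - 1539) = 650*(3*(1/6) - 1539) = 650*(1/2 - 1539) = 650*(-3077/2) = -1000025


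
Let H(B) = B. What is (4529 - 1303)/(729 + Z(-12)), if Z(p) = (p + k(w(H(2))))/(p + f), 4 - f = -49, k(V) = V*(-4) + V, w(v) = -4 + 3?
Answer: 66133/14940 ≈ 4.4266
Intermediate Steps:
w(v) = -1
k(V) = -3*V (k(V) = -4*V + V = -3*V)
f = 53 (f = 4 - 1*(-49) = 4 + 49 = 53)
Z(p) = (3 + p)/(53 + p) (Z(p) = (p - 3*(-1))/(p + 53) = (p + 3)/(53 + p) = (3 + p)/(53 + p))
(4529 - 1303)/(729 + Z(-12)) = (4529 - 1303)/(729 + (3 - 12)/(53 - 12)) = 3226/(729 - 9/41) = 3226/(29880/41) = 3226*(41/29880) = 66133/14940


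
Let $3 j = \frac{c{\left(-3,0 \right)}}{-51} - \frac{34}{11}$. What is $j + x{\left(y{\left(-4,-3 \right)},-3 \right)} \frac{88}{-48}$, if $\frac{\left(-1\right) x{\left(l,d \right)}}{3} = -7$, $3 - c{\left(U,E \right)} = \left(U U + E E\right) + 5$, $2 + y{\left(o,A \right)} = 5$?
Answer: $- \frac{132817}{3366} \approx -39.458$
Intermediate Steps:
$y{\left(o,A \right)} = 3$ ($y{\left(o,A \right)} = -2 + 5 = 3$)
$c{\left(U,E \right)} = -2 - E^{2} - U^{2}$ ($c{\left(U,E \right)} = 3 - \left(\left(U U + E E\right) + 5\right) = 3 - \left(\left(U^{2} + E^{2}\right) + 5\right) = 3 - \left(\left(E^{2} + U^{2}\right) + 5\right) = 3 - \left(5 + E^{2} + U^{2}\right) = -2 - E^{2} - U^{2}$)
$j = - \frac{1613}{1683}$ ($j = \frac{\frac{-2 - 0^{2} - \left(-3\right)^{2}}{-51} - \frac{34}{11}}{3} = \frac{\left(-2 - 0 - 9\right) \left(- \frac{1}{51}\right) - \frac{34}{11}}{3} = \frac{\left(-2 + 0 - 9\right) \left(- \frac{1}{51}\right) - \frac{34}{11}}{3} = \frac{\left(-11\right) \left(- \frac{1}{51}\right) - \frac{34}{11}}{3} = \frac{\frac{11}{51} - \frac{34}{11}}{3} = \frac{1}{3} \left(- \frac{1613}{561}\right) = - \frac{1613}{1683} \approx -0.95841$)
$x{\left(l,d \right)} = 21$ ($x{\left(l,d \right)} = \left(-3\right) \left(-7\right) = 21$)
$j + x{\left(y{\left(-4,-3 \right)},-3 \right)} \frac{88}{-48} = - \frac{1613}{1683} + 21 \frac{88}{-48} = - \frac{1613}{1683} + 21 \cdot 88 \left(- \frac{1}{48}\right) = - \frac{1613}{1683} + 21 \left(- \frac{11}{6}\right) = - \frac{1613}{1683} - \frac{77}{2} = - \frac{132817}{3366}$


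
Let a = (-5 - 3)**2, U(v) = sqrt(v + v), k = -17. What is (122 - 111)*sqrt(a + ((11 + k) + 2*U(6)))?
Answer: 11*sqrt(58 + 4*sqrt(3)) ≈ 88.636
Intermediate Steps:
U(v) = sqrt(2)*sqrt(v) (U(v) = sqrt(2*v) = sqrt(2)*sqrt(v))
a = 64 (a = (-8)**2 = 64)
(122 - 111)*sqrt(a + ((11 + k) + 2*U(6))) = (122 - 111)*sqrt(64 + ((11 - 17) + 2*(sqrt(2)*sqrt(6)))) = 11*sqrt(64 + (-6 + 2*(2*sqrt(3)))) = 11*sqrt(64 + (-6 + 4*sqrt(3))) = 11*sqrt(58 + 4*sqrt(3))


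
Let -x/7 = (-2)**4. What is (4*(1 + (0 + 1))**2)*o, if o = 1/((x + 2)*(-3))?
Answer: 8/165 ≈ 0.048485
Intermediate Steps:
x = -112 (x = -7*(-2)**4 = -7*16 = -112)
o = 1/330 (o = 1/((-112 + 2)*(-3)) = 1/(-110*(-3)) = 1/330 ≈ 0.0030303)
(4*(1 + (0 + 1))**2)*o = (4*(1 + (0 + 1))**2)*(1/330) = (4*(1 + 1)**2)*(1/330) = (4*2**2)*(1/330) = (4*4)*(1/330) = 16*(1/330) = 8/165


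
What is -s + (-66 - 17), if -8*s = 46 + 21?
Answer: -597/8 ≈ -74.625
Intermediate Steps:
s = -67/8 (s = -(46 + 21)/8 = -1/8*67 = -67/8 ≈ -8.3750)
-s + (-66 - 17) = -1*(-67/8) + (-66 - 17) = 67/8 - 83 = -597/8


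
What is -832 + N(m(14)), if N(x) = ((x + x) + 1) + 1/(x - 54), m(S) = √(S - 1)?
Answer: -2412447/2903 + 5805*√13/2903 ≈ -823.81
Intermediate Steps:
m(S) = √(-1 + S)
N(x) = 1 + 1/(-54 + x) + 2*x (N(x) = (2*x + 1) + 1/(-54 + x) = (1 + 2*x) + 1/(-54 + x) = 1 + 1/(-54 + x) + 2*x)
-832 + N(m(14)) = -832 + (-53 - 107*√(-1 + 14) + 2*(√(-1 + 14))²)/(-54 + √(-1 + 14)) = -832 + (-53 - 107*√13 + 2*(√13)²)/(-54 + √13) = -832 + (-53 - 107*√13 + 2*13)/(-54 + √13) = -832 + (-53 - 107*√13 + 26)/(-54 + √13) = -832 + (-27 - 107*√13)/(-54 + √13)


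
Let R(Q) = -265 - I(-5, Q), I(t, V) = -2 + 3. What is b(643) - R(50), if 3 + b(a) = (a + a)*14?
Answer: 18267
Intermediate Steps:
I(t, V) = 1
R(Q) = -266 (R(Q) = -265 - 1*1 = -265 - 1 = -266)
b(a) = -3 + 28*a (b(a) = -3 + (a + a)*14 = -3 + (2*a)*14 = -3 + 28*a)
b(643) - R(50) = (-3 + 28*643) - 1*(-266) = (-3 + 18004) + 266 = 18001 + 266 = 18267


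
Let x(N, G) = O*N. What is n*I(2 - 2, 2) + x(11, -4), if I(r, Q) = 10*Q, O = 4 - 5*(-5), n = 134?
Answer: 2999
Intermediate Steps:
O = 29 (O = 4 + 25 = 29)
x(N, G) = 29*N
n*I(2 - 2, 2) + x(11, -4) = 134*(10*2) + 29*11 = 134*20 + 319 = 2680 + 319 = 2999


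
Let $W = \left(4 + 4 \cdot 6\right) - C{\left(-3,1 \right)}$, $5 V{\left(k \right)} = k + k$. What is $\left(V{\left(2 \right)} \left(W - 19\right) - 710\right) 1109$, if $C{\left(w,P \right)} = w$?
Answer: $- \frac{3883718}{5} \approx -7.7674 \cdot 10^{5}$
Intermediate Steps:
$V{\left(k \right)} = \frac{2 k}{5}$ ($V{\left(k \right)} = \frac{k + k}{5} = \frac{2 k}{5}$)
$W = 31$ ($W = \left(4 + 4 \cdot 6\right) - -3 = \left(4 + 24\right) + 3 = 28 + 3 = 31$)
$\left(V{\left(2 \right)} \left(W - 19\right) - 710\right) 1109 = \left(\frac{2}{5} \cdot 2 \left(31 - 19\right) - 710\right) 1109 = \left(\frac{4}{5} \cdot 12 - 710\right) 1109 = \left(\frac{48}{5} - 710\right) 1109 = \left(- \frac{3502}{5}\right) 1109 = - \frac{3883718}{5}$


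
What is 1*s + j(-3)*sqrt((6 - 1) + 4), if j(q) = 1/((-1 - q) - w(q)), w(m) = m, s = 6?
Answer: 33/5 ≈ 6.6000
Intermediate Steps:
j(q) = 1/(-1 - 2*q) (j(q) = 1/((-1 - q) - q) = 1/(-1 - 2*q))
1*s + j(-3)*sqrt((6 - 1) + 4) = 1*6 + (-1/(1 + 2*(-3)))*sqrt((6 - 1) + 4) = 6 + (-1/(1 - 6))*sqrt(5 + 4) = 6 + (-1/(-5))*sqrt(9) = 6 - 1*(-1/5)*3 = 6 + (1/5)*3 = 6 + 3/5 = 33/5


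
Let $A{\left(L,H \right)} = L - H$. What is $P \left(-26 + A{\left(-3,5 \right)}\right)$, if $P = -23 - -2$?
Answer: $714$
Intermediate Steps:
$P = -21$ ($P = -23 + 2 = -21$)
$P \left(-26 + A{\left(-3,5 \right)}\right) = - 21 \left(-26 - 8\right) = \left(-21\right) \left(-34\right) = 714$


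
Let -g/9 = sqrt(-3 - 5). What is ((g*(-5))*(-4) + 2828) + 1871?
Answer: 4699 - 360*I*sqrt(2) ≈ 4699.0 - 509.12*I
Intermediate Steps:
g = -18*I*sqrt(2) (g = -9*sqrt(-3 - 5) = -18*I*sqrt(2) ≈ -25.456*I)
((g*(-5))*(-4) + 2828) + 1871 = ((-18*I*sqrt(2)*(-5))*(-4) + 2828) + 1871 = ((90*I*sqrt(2))*(-4) + 2828) + 1871 = (-360*I*sqrt(2) + 2828) + 1871 = (2828 - 360*I*sqrt(2)) + 1871 = 4699 - 360*I*sqrt(2)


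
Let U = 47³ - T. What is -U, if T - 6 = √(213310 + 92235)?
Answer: -103817 + √305545 ≈ -1.0326e+5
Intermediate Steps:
T = 6 + √305545 (T = 6 + √(213310 + 92235) = 6 + √305545 ≈ 558.76)
U = 103817 - √305545 (U = 47³ - (6 + √305545) = 103823 + (-6 - √305545) = 103817 - √305545 ≈ 1.0326e+5)
-U = -(103817 - √305545) = -103817 + √305545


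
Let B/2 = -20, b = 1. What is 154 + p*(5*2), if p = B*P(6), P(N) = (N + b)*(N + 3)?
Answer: -25046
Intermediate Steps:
B = -40 (B = 2*(-20) = -40)
P(N) = (1 + N)*(3 + N) (P(N) = (N + 1)*(N + 3) = (1 + N)*(3 + N))
p = -2520 (p = -40*(3 + 6² + 4*6) = -40*(3 + 36 + 24) = -40*63 = -2520)
154 + p*(5*2) = 154 - 12600*2 = 154 - 2520*10 = 154 - 25200 = -25046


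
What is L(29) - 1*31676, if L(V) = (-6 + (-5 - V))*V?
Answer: -32836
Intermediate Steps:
L(V) = V*(-11 - V) (L(V) = (-11 - V)*V = V*(-11 - V))
L(29) - 1*31676 = -1*29*(11 + 29) - 1*31676 = -1*29*40 - 31676 = -1160 - 31676 = -32836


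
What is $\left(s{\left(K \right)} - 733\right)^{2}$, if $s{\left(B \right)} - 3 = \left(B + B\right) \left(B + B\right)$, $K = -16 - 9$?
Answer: $3132900$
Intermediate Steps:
$K = -25$
$s{\left(B \right)} = 3 + 4 B^{2}$ ($s{\left(B \right)} = 3 + \left(B + B\right) \left(B + B\right) = 3 + 2 B 2 B = 3 + 4 B^{2}$)
$\left(s{\left(K \right)} - 733\right)^{2} = \left(\left(3 + 4 \left(-25\right)^{2}\right) - 733\right)^{2} = \left(\left(3 + 4 \cdot 625\right) - 733\right)^{2} = \left(\left(3 + 2500\right) - 733\right)^{2} = \left(2503 - 733\right)^{2} = 1770^{2} = 3132900$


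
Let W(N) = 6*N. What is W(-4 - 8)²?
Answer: 5184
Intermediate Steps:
W(-4 - 8)² = (6*(-4 - 8))² = (6*(-12))² = (-72)² = 5184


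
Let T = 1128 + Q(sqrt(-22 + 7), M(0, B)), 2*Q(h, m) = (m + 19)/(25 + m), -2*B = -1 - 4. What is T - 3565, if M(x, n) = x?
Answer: -121831/50 ≈ -2436.6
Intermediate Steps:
B = 5/2 (B = -(-1 - 4)/2 = -1/2*(-5) = 5/2 ≈ 2.5000)
Q(h, m) = (19 + m)/(2*(25 + m)) (Q(h, m) = ((m + 19)/(25 + m))/2 = ((19 + m)/(25 + m))/2 = (19 + m)/(2*(25 + m)))
T = 56419/50 (T = 1128 + (19 + 0)/(2*(25 + 0)) = 1128 + (1/2)*19/25 = 1128 + (1/2)*(1/25)*19 = 1128 + 19/50 = 56419/50 ≈ 1128.4)
T - 3565 = 56419/50 - 3565 = -121831/50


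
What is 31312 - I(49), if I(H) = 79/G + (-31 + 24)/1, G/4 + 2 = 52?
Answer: 6263721/200 ≈ 31319.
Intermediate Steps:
G = 200 (G = -8 + 4*52 = -8 + 208 = 200)
I(H) = -1321/200 (I(H) = 79/200 + (-31 + 24)/1 = 79*(1/200) - 7*1 = 79/200 - 7 = -1321/200)
31312 - I(49) = 31312 - 1*(-1321/200) = 31312 + 1321/200 = 6263721/200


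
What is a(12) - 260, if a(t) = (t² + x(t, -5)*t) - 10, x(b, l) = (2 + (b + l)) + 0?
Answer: -18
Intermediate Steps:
x(b, l) = 2 + b + l (x(b, l) = (2 + b + l) + 0 = 2 + b + l)
a(t) = -10 + t² + t*(-3 + t) (a(t) = (t² + (2 + t - 5)*t) - 10 = (t² + (-3 + t)*t) - 10 = (t² + t*(-3 + t)) - 10 = -10 + t² + t*(-3 + t))
a(12) - 260 = (-10 + 12² + 12*(-3 + 12)) - 260 = (-10 + 144 + 12*9) - 260 = (-10 + 144 + 108) - 260 = 242 - 260 = -18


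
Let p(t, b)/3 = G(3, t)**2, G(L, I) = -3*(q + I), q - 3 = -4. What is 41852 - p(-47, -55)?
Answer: -20356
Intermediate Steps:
q = -1 (q = 3 - 4 = -1)
G(L, I) = 3 - 3*I (G(L, I) = -3*(-1 + I) = 3 - 3*I)
p(t, b) = 3*(3 - 3*t)**2
41852 - p(-47, -55) = 41852 - 27*(-1 - 47)**2 = 41852 - 27*(-48)**2 = 41852 - 27*2304 = 41852 - 1*62208 = 41852 - 62208 = -20356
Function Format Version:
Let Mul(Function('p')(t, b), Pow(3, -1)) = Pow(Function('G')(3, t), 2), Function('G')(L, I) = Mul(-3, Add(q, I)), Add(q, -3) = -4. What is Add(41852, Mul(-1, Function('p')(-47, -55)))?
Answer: -20356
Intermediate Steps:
q = -1 (q = Add(3, -4) = -1)
Function('G')(L, I) = Add(3, Mul(-3, I)) (Function('G')(L, I) = Mul(-3, Add(-1, I)) = Add(3, Mul(-3, I)))
Function('p')(t, b) = Mul(3, Pow(Add(3, Mul(-3, t)), 2))
Add(41852, Mul(-1, Function('p')(-47, -55))) = Add(41852, Mul(-1, Mul(27, Pow(Add(-1, -47), 2)))) = Add(41852, Mul(-1, Mul(27, Pow(-48, 2)))) = Add(41852, Mul(-1, Mul(27, 2304))) = Add(41852, Mul(-1, 62208)) = Add(41852, -62208) = -20356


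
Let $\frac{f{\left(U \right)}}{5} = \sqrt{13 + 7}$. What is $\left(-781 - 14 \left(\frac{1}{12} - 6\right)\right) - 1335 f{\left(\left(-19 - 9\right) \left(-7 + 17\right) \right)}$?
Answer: $- \frac{4189}{6} - 13350 \sqrt{5} \approx -30550.0$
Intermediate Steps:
$f{\left(U \right)} = 10 \sqrt{5}$ ($f{\left(U \right)} = 5 \sqrt{13 + 7} = 5 \sqrt{20} = 5 \cdot 2 \sqrt{5} = 10 \sqrt{5}$)
$\left(-781 - 14 \left(\frac{1}{12} - 6\right)\right) - 1335 f{\left(\left(-19 - 9\right) \left(-7 + 17\right) \right)} = \left(-781 - 14 \left(\frac{1}{12} - 6\right)\right) - 1335 \cdot 10 \sqrt{5} = \left(-781 - 14 \left(\frac{1}{12} - 6\right)\right) - 13350 \sqrt{5} = \left(-781 - 14 \left(- \frac{71}{12}\right)\right) - 13350 \sqrt{5} = \left(-781 - - \frac{497}{6}\right) - 13350 \sqrt{5} = \left(-781 + \frac{497}{6}\right) - 13350 \sqrt{5} = - \frac{4189}{6} - 13350 \sqrt{5}$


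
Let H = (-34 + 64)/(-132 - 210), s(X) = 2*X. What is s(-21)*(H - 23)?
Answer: 18424/19 ≈ 969.68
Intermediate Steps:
H = -5/57 (H = 30/(-342) = 30*(-1/342) = -5/57 ≈ -0.087719)
s(-21)*(H - 23) = (2*(-21))*(-5/57 - 23) = -42*(-1316/57) = 18424/19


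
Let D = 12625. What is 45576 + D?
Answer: 58201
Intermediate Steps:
45576 + D = 45576 + 12625 = 58201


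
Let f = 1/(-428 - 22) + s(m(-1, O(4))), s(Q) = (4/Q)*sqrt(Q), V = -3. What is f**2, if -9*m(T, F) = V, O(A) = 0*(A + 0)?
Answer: 9720001/202500 - 4*sqrt(3)/225 ≈ 47.969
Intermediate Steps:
O(A) = 0 (O(A) = 0*A = 0)
m(T, F) = 1/3 (m(T, F) = -1/9*(-3) = 1/3)
s(Q) = 4/sqrt(Q)
f = -1/450 + 4*sqrt(3) (f = 1/(-428 - 22) + 4/1/sqrt(3) = 1/(-450) + 4*sqrt(3) = -1/450 + 4*sqrt(3) ≈ 6.9260)
f**2 = (-1/450 + 4*sqrt(3))**2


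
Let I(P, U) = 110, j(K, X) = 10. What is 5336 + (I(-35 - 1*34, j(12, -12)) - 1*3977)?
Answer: 1469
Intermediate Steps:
5336 + (I(-35 - 1*34, j(12, -12)) - 1*3977) = 5336 + (110 - 1*3977) = 5336 + (110 - 3977) = 5336 - 3867 = 1469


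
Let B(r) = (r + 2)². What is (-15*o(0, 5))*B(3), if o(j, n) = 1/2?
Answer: -375/2 ≈ -187.50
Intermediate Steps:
o(j, n) = ½
B(r) = (2 + r)²
(-15*o(0, 5))*B(3) = (-15*½)*(2 + 3)² = -15/2*5² = -15/2*25 = -375/2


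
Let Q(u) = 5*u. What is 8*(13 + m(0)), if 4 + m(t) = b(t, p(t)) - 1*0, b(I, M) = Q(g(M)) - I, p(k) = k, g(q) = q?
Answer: 72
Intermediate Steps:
b(I, M) = -I + 5*M (b(I, M) = 5*M - I = -I + 5*M)
m(t) = -4 + 4*t (m(t) = -4 + ((-t + 5*t) - 1*0) = -4 + (4*t + 0) = -4 + 4*t)
8*(13 + m(0)) = 8*(13 + (-4 + 4*0)) = 8*(13 + (-4 + 0)) = 8*(13 - 4) = 8*9 = 72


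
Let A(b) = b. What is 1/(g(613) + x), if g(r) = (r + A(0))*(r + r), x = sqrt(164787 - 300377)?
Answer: 375769/282404750517 - I*sqrt(135590)/564809501034 ≈ 1.3306e-6 - 6.5195e-10*I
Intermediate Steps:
x = I*sqrt(135590) (x = sqrt(-135590) = I*sqrt(135590) ≈ 368.23*I)
g(r) = 2*r**2 (g(r) = (r + 0)*(r + r) = r*(2*r) = 2*r**2)
1/(g(613) + x) = 1/(2*613**2 + I*sqrt(135590)) = 1/(2*375769 + I*sqrt(135590)) = 1/(751538 + I*sqrt(135590))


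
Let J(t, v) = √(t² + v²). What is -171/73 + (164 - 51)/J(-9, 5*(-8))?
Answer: 1238/2993 ≈ 0.41363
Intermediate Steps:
-171/73 + (164 - 51)/J(-9, 5*(-8)) = -171/73 + (164 - 51)/(√((-9)² + (5*(-8))²)) = -171*1/73 + 113/(√(81 + (-40)²)) = -171/73 + 113/(√(81 + 1600)) = -171/73 + 113/(√1681) = -171/73 + 113/41 = 1238/2993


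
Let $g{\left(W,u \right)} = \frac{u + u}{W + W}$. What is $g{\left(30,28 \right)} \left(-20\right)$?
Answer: $- \frac{56}{3} \approx -18.667$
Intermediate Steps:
$g{\left(W,u \right)} = \frac{u}{W}$ ($g{\left(W,u \right)} = \frac{2 u}{2 W} = 2 u \frac{1}{2 W} = \frac{u}{W}$)
$g{\left(30,28 \right)} \left(-20\right) = \frac{28}{30} \left(-20\right) = 28 \cdot \frac{1}{30} \left(-20\right) = \frac{14}{15} \left(-20\right) = - \frac{56}{3}$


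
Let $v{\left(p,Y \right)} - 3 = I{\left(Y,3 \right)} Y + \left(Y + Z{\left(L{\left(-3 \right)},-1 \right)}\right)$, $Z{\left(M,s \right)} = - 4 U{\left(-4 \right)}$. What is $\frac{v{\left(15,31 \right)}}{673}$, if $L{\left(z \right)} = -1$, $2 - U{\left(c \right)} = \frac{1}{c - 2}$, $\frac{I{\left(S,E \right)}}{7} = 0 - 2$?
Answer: $- \frac{1226}{2019} \approx -0.60723$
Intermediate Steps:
$I{\left(S,E \right)} = -14$ ($I{\left(S,E \right)} = 7 \left(0 - 2\right) = 7 \left(-2\right) = -14$)
$U{\left(c \right)} = 2 - \frac{1}{-2 + c}$ ($U{\left(c \right)} = 2 - \frac{1}{c - 2} = 2 - \frac{1}{-2 + c}$)
$Z{\left(M,s \right)} = - \frac{26}{3}$ ($Z{\left(M,s \right)} = - 4 \frac{-5 + 2 \left(-4\right)}{-2 - 4} = - 4 \frac{-5 - 8}{-6} = - 4 \left(\left(- \frac{1}{6}\right) \left(-13\right)\right) = \left(-4\right) \frac{13}{6} = - \frac{26}{3}$)
$v{\left(p,Y \right)} = - \frac{17}{3} - 13 Y$ ($v{\left(p,Y \right)} = 3 - \left(\frac{26}{3} + 13 Y\right) = - \frac{17}{3} - 13 Y$)
$\frac{v{\left(15,31 \right)}}{673} = \frac{- \frac{17}{3} - 403}{673} = \left(- \frac{17}{3} - 403\right) \frac{1}{673} = \left(- \frac{1226}{3}\right) \frac{1}{673} = - \frac{1226}{2019}$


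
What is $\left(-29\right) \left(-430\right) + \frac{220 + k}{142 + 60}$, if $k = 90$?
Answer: $\frac{1259625}{101} \approx 12472.0$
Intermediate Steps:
$\left(-29\right) \left(-430\right) + \frac{220 + k}{142 + 60} = \left(-29\right) \left(-430\right) + \frac{220 + 90}{142 + 60} = 12470 + \frac{310}{202} = 12470 + 310 \cdot \frac{1}{202} = 12470 + \frac{155}{101} = \frac{1259625}{101}$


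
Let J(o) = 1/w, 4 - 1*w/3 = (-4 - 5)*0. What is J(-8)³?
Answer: 1/1728 ≈ 0.00057870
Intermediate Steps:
w = 12 (w = 12 - 3*(-4 - 5)*0 = 12 - (-27)*0 = 12 - 3*0 = 12 + 0 = 12)
J(o) = 1/12
J(-8)³ = (1/12)³ = 1/1728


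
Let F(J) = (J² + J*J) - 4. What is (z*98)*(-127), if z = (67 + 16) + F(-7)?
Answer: -2202942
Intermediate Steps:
F(J) = -4 + 2*J² (F(J) = (J² + J²) - 4 = 2*J² - 4 = -4 + 2*J²)
z = 177 (z = (67 + 16) + (-4 + 2*(-7)²) = 83 + (-4 + 2*49) = 83 + (-4 + 98) = 83 + 94 = 177)
(z*98)*(-127) = (177*98)*(-127) = 17346*(-127) = -2202942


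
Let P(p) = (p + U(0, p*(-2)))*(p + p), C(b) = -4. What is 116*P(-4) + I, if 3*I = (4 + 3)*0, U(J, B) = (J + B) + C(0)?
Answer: 0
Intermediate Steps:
U(J, B) = -4 + B + J (U(J, B) = (J + B) - 4 = (B + J) - 4 = -4 + B + J)
I = 0 (I = ((4 + 3)*0)/3 = (7*0)/3 = (⅓)*0 = 0)
P(p) = 2*p*(-4 - p) (P(p) = (p + (-4 + p*(-2) + 0))*(p + p) = (p + (-4 - 2*p + 0))*(2*p) = (p + (-4 - 2*p))*(2*p) = (-4 - p)*(2*p) = 2*p*(-4 - p))
116*P(-4) + I = 116*(2*(-4)*(-4 - 1*(-4))) + 0 = 116*(2*(-4)*(-4 + 4)) + 0 = 116*(2*(-4)*0) + 0 = 116*0 + 0 = 0 + 0 = 0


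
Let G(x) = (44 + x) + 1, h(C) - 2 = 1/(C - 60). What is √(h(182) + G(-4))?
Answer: 3*√71126/122 ≈ 6.5581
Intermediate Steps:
h(C) = 2 + 1/(-60 + C) (h(C) = 2 + 1/(C - 60) = 2 + 1/(-60 + C))
G(x) = 45 + x
√(h(182) + G(-4)) = √((-119 + 2*182)/(-60 + 182) + (45 - 4)) = √((-119 + 364)/122 + 41) = √((1/122)*245 + 41) = √(245/122 + 41) = √(5247/122) = 3*√71126/122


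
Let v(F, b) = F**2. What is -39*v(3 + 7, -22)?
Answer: -3900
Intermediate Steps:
-39*v(3 + 7, -22) = -39*(3 + 7)**2 = -39*10**2 = -39*100 = -3900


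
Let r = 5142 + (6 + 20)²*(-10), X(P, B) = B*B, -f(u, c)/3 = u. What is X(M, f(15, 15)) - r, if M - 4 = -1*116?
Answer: 3643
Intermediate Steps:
f(u, c) = -3*u
M = -112 (M = 4 - 1*116 = 4 - 116 = -112)
X(P, B) = B²
r = -1618 (r = 5142 + 26²*(-10) = 5142 + 676*(-10) = 5142 - 6760 = -1618)
X(M, f(15, 15)) - r = (-3*15)² - 1*(-1618) = (-45)² + 1618 = 2025 + 1618 = 3643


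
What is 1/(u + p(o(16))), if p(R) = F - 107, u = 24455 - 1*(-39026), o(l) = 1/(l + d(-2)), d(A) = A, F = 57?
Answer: 1/63431 ≈ 1.5765e-5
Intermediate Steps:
o(l) = 1/(-2 + l) (o(l) = 1/(l - 2) = 1/(-2 + l))
u = 63481 (u = 24455 + 39026 = 63481)
p(R) = -50 (p(R) = 57 - 107 = -50)
1/(u + p(o(16))) = 1/(63481 - 50) = 1/63431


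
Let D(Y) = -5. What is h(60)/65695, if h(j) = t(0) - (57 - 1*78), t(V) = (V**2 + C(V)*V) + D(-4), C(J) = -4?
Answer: 16/65695 ≈ 0.00024355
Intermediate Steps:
t(V) = -5 + V**2 - 4*V (t(V) = (V**2 - 4*V) - 5 = -5 + V**2 - 4*V)
h(j) = 16 (h(j) = (-5 + 0**2 - 4*0) - (57 - 1*78) = (-5 + 0 + 0) - (57 - 78) = -5 - 1*(-21) = -5 + 21 = 16)
h(60)/65695 = 16/65695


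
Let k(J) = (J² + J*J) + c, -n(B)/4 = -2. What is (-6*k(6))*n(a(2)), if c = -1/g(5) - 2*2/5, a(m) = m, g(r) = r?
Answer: -3408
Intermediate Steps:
n(B) = 8 (n(B) = -4*(-2) = 8)
c = -1 (c = -1/5 - 2*2/5 = -1*⅕ - 4*⅕ = -⅕ - ⅘ = -1)
k(J) = -1 + 2*J² (k(J) = (J² + J*J) - 1 = (J² + J²) - 1 = 2*J² - 1 = -1 + 2*J²)
(-6*k(6))*n(a(2)) = -6*(-1 + 2*6²)*8 = -6*(-1 + 2*36)*8 = -6*(-1 + 72)*8 = -6*71*8 = -426*8 = -3408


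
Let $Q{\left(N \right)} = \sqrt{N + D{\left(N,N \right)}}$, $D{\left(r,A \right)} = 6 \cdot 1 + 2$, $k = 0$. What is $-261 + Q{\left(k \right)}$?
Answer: $-261 + 2 \sqrt{2} \approx -258.17$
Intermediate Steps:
$D{\left(r,A \right)} = 8$ ($D{\left(r,A \right)} = 6 + 2 = 8$)
$Q{\left(N \right)} = \sqrt{8 + N}$ ($Q{\left(N \right)} = \sqrt{N + 8} = \sqrt{8 + N}$)
$-261 + Q{\left(k \right)} = -261 + \sqrt{8 + 0} = -261 + \sqrt{8} = -261 + 2 \sqrt{2}$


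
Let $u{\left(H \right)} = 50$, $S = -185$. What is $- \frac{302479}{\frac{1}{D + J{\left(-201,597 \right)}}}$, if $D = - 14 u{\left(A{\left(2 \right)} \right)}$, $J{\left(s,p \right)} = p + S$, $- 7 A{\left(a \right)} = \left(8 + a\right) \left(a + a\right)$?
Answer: $87113952$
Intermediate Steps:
$A{\left(a \right)} = - \frac{2 a \left(8 + a\right)}{7}$ ($A{\left(a \right)} = - \frac{\left(8 + a\right) \left(a + a\right)}{7} = - \frac{\left(8 + a\right) 2 a}{7} = - \frac{2 a \left(8 + a\right)}{7}$)
$J{\left(s,p \right)} = -185 + p$ ($J{\left(s,p \right)} = p - 185 = -185 + p$)
$D = -700$ ($D = \left(-14\right) 50 = -700$)
$- \frac{302479}{\frac{1}{D + J{\left(-201,597 \right)}}} = - \frac{302479}{\frac{1}{-700 + \left(-185 + 597\right)}} = - \frac{302479}{\frac{1}{-700 + 412}} = - \frac{302479}{\frac{1}{-288}} = - \frac{302479}{- \frac{1}{288}} = \left(-302479\right) \left(-288\right) = 87113952$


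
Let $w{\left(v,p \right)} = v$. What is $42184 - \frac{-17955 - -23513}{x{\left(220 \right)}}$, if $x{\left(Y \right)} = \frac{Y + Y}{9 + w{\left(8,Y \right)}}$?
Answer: $\frac{9233237}{220} \approx 41969.0$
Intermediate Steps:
$x{\left(Y \right)} = \frac{2 Y}{17}$ ($x{\left(Y \right)} = \frac{Y + Y}{9 + 8} = \frac{2 Y}{17}$)
$42184 - \frac{-17955 - -23513}{x{\left(220 \right)}} = 42184 - \frac{-17955 - -23513}{\frac{2}{17} \cdot 220} = 42184 - \frac{-17955 + 23513}{\frac{440}{17}} = 42184 - 5558 \cdot \frac{17}{440} = 42184 - \frac{47243}{220} = \frac{9233237}{220}$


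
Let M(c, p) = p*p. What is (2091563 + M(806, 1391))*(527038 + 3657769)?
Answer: 16849891036308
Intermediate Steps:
M(c, p) = p**2
(2091563 + M(806, 1391))*(527038 + 3657769) = (2091563 + 1391**2)*(527038 + 3657769) = (2091563 + 1934881)*4184807 = 4026444*4184807 = 16849891036308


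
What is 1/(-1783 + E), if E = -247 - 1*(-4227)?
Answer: 1/2197 ≈ 0.00045517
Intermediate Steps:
E = 3980 (E = -247 + 4227 = 3980)
1/(-1783 + E) = 1/(-1783 + 3980) = 1/2197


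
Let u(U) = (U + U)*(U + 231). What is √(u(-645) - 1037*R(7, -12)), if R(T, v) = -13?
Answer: √547541 ≈ 739.96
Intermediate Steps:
u(U) = 2*U*(231 + U) (u(U) = (2*U)*(231 + U) = 2*U*(231 + U))
√(u(-645) - 1037*R(7, -12)) = √(2*(-645)*(231 - 645) - 1037*(-13)) = √(2*(-645)*(-414) + 13481) = √(534060 + 13481) = √547541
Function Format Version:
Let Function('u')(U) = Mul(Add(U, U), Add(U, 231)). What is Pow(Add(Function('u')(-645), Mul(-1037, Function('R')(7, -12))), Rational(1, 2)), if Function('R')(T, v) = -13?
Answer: Pow(547541, Rational(1, 2)) ≈ 739.96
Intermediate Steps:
Function('u')(U) = Mul(2, U, Add(231, U)) (Function('u')(U) = Mul(Mul(2, U), Add(231, U)) = Mul(2, U, Add(231, U)))
Pow(Add(Function('u')(-645), Mul(-1037, Function('R')(7, -12))), Rational(1, 2)) = Pow(Add(Mul(2, -645, Add(231, -645)), Mul(-1037, -13)), Rational(1, 2)) = Pow(Add(Mul(2, -645, -414), 13481), Rational(1, 2)) = Pow(Add(534060, 13481), Rational(1, 2)) = Pow(547541, Rational(1, 2))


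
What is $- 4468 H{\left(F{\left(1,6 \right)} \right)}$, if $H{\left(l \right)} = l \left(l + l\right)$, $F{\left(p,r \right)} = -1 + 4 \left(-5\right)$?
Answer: $-3940776$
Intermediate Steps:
$F{\left(p,r \right)} = -21$ ($F{\left(p,r \right)} = -1 - 20 = -21$)
$H{\left(l \right)} = 2 l^{2}$ ($H{\left(l \right)} = l 2 l = 2 l^{2}$)
$- 4468 H{\left(F{\left(1,6 \right)} \right)} = - 4468 \cdot 2 \left(-21\right)^{2} = - 4468 \cdot 2 \cdot 441 = \left(-4468\right) 882 = -3940776$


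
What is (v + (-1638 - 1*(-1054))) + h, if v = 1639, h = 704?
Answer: 1759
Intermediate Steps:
(v + (-1638 - 1*(-1054))) + h = (1639 + (-1638 - 1*(-1054))) + 704 = (1639 + (-1638 + 1054)) + 704 = (1639 - 584) + 704 = 1055 + 704 = 1759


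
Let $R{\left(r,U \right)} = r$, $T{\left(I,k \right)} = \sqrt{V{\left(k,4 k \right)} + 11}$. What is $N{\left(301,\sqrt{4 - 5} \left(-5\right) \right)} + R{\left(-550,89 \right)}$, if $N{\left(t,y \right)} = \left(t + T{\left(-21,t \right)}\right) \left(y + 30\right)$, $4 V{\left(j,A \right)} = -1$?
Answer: $8480 - 1505 i + \frac{5 \sqrt{43} \left(6 - i\right)}{2} \approx 8578.4 - 1521.4 i$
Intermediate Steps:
$V{\left(j,A \right)} = - \frac{1}{4}$ ($V{\left(j,A \right)} = \frac{1}{4} \left(-1\right) = - \frac{1}{4}$)
$T{\left(I,k \right)} = \frac{\sqrt{43}}{2}$ ($T{\left(I,k \right)} = \sqrt{- \frac{1}{4} + 11} = \sqrt{\frac{43}{4}} = \frac{\sqrt{43}}{2}$)
$N{\left(t,y \right)} = \left(30 + y\right) \left(t + \frac{\sqrt{43}}{2}\right)$ ($N{\left(t,y \right)} = \left(t + \frac{\sqrt{43}}{2}\right) \left(y + 30\right) = \left(t + \frac{\sqrt{43}}{2}\right) \left(30 + y\right) = \left(30 + y\right) \left(t + \frac{\sqrt{43}}{2}\right)$)
$N{\left(301,\sqrt{4 - 5} \left(-5\right) \right)} + R{\left(-550,89 \right)} = \left(15 \sqrt{43} + 30 \cdot 301 + 301 \sqrt{4 - 5} \left(-5\right) + \frac{\sqrt{4 - 5} \left(-5\right) \sqrt{43}}{2}\right) - 550 = \left(15 \sqrt{43} + 9030 + 301 \sqrt{-1} \left(-5\right) + \frac{\sqrt{-1} \left(-5\right) \sqrt{43}}{2}\right) - 550 = \left(15 \sqrt{43} + 9030 + 301 i \left(-5\right) + \frac{i \left(-5\right) \sqrt{43}}{2}\right) - 550 = \left(15 \sqrt{43} + 9030 + 301 \left(- 5 i\right) + \frac{- 5 i \sqrt{43}}{2}\right) - 550 = \left(15 \sqrt{43} + 9030 - 1505 i - \frac{5 i \sqrt{43}}{2}\right) - 550 = \left(9030 - 1505 i + 15 \sqrt{43} - \frac{5 i \sqrt{43}}{2}\right) - 550 = 8480 - 1505 i + 15 \sqrt{43} - \frac{5 i \sqrt{43}}{2}$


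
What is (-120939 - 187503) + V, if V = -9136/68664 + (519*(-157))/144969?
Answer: -127928553768307/414756309 ≈ -3.0844e+5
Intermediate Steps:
V = -288307729/414756309 (V = -9136*1/68664 - 81483*1/144969 = -1142/8583 - 27161/48323 = -288307729/414756309 ≈ -0.69513)
(-120939 - 187503) + V = (-120939 - 187503) - 288307729/414756309 = -308442 - 288307729/414756309 = -127928553768307/414756309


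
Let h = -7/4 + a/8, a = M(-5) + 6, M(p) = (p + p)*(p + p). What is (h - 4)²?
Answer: 225/4 ≈ 56.250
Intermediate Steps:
M(p) = 4*p² (M(p) = (2*p)*(2*p) = 4*p²)
a = 106 (a = 4*(-5)² + 6 = 4*25 + 6 = 100 + 6 = 106)
h = 23/2 (h = -7/4 + 106/8 = -7*¼ + 106*(⅛) = -7/4 + 53/4 = 23/2 ≈ 11.500)
(h - 4)² = (23/2 - 4)² = (15/2)² = 225/4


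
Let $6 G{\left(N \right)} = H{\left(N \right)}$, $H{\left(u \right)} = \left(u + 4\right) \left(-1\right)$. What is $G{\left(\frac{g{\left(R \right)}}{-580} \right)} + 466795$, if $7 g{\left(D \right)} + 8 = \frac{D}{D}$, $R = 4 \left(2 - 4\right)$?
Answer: $\frac{1624444279}{3480} \approx 4.6679 \cdot 10^{5}$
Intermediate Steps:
$H{\left(u \right)} = -4 - u$ ($H{\left(u \right)} = \left(4 + u\right) \left(-1\right) = -4 - u$)
$R = -8$ ($R = 4 \left(-2\right) = -8$)
$g{\left(D \right)} = -1$ ($g{\left(D \right)} = - \frac{8}{7} + \frac{D \frac{1}{D}}{7} = - \frac{8}{7} + \frac{1}{7} \cdot 1 = - \frac{8}{7} + \frac{1}{7} = -1$)
$G{\left(N \right)} = - \frac{2}{3} - \frac{N}{6}$ ($G{\left(N \right)} = \frac{-4 - N}{6} = - \frac{2}{3} - \frac{N}{6}$)
$G{\left(\frac{g{\left(R \right)}}{-580} \right)} + 466795 = \left(- \frac{2}{3} - \frac{\left(-1\right) \frac{1}{-580}}{6}\right) + 466795 = \left(- \frac{2}{3} - \frac{\left(-1\right) \left(- \frac{1}{580}\right)}{6}\right) + 466795 = \left(- \frac{2}{3} - \frac{1}{3480}\right) + 466795 = - \frac{2321}{3480} + 466795 = \frac{1624444279}{3480}$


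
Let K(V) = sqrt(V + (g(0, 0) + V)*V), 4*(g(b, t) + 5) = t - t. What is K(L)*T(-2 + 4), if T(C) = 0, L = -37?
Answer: 0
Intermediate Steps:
g(b, t) = -5 (g(b, t) = -5 + (t - t)/4 = -5 + (1/4)*0 = -5 + 0 = -5)
K(V) = sqrt(V + V*(-5 + V)) (K(V) = sqrt(V + (-5 + V)*V) = sqrt(V + V*(-5 + V)))
K(L)*T(-2 + 4) = sqrt(-37*(-4 - 37))*0 = sqrt(-37*(-41))*0 = sqrt(1517)*0 = 0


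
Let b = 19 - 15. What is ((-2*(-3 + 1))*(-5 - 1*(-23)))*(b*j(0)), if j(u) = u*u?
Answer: 0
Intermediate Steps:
b = 4
j(u) = u²
((-2*(-3 + 1))*(-5 - 1*(-23)))*(b*j(0)) = ((-2*(-3 + 1))*(-5 - 1*(-23)))*(4*0²) = ((-2*(-2))*(-5 + 23))*(4*0) = (4*18)*0 = 72*0 = 0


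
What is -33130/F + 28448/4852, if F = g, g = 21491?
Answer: 112657302/26068583 ≈ 4.3216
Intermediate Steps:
F = 21491
-33130/F + 28448/4852 = -33130/21491 + 28448/4852 = -33130*1/21491 + 28448*(1/4852) = -33130/21491 + 7112/1213 = 112657302/26068583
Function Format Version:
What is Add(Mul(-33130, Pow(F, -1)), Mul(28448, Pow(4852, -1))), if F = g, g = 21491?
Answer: Rational(112657302, 26068583) ≈ 4.3216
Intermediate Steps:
F = 21491
Add(Mul(-33130, Pow(F, -1)), Mul(28448, Pow(4852, -1))) = Add(Mul(-33130, Pow(21491, -1)), Mul(28448, Pow(4852, -1))) = Add(Mul(-33130, Rational(1, 21491)), Mul(28448, Rational(1, 4852))) = Add(Rational(-33130, 21491), Rational(7112, 1213)) = Rational(112657302, 26068583)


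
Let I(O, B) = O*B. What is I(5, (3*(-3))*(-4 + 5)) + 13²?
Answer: 124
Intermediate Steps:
I(O, B) = B*O
I(5, (3*(-3))*(-4 + 5)) + 13² = ((3*(-3))*(-4 + 5))*5 + 13² = -9*1*5 + 169 = -9*5 + 169 = -45 + 169 = 124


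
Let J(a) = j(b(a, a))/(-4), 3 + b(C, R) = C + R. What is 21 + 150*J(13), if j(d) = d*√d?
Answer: 21 - 1725*√23/2 ≈ -4115.4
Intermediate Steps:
b(C, R) = -3 + C + R (b(C, R) = -3 + (C + R) = -3 + C + R)
j(d) = d^(3/2)
J(a) = -(-3 + 2*a)^(3/2)/4 (J(a) = (-3 + a + a)^(3/2)/(-4) = (-3 + 2*a)^(3/2)*(-¼) = -(-3 + 2*a)^(3/2)/4)
21 + 150*J(13) = 21 + 150*(-(-3 + 2*13)^(3/2)/4) = 21 + 150*(-(-3 + 26)^(3/2)/4) = 21 + 150*(-23*√23/4) = 21 - 1725*√23/2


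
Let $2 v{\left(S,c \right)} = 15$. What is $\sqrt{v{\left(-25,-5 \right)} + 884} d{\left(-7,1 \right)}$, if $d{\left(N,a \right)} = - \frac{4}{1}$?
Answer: $- 2 \sqrt{3566} \approx -119.43$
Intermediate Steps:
$v{\left(S,c \right)} = \frac{15}{2}$ ($v{\left(S,c \right)} = \frac{1}{2} \cdot 15 = \frac{15}{2}$)
$d{\left(N,a \right)} = -4$ ($d{\left(N,a \right)} = \left(-4\right) 1 = -4$)
$\sqrt{v{\left(-25,-5 \right)} + 884} d{\left(-7,1 \right)} = \sqrt{\frac{15}{2} + 884} \left(-4\right) = \sqrt{\frac{1783}{2}} \left(-4\right) = \frac{\sqrt{3566}}{2} \left(-4\right) = - 2 \sqrt{3566}$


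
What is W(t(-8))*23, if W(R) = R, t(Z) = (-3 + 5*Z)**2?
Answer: 42527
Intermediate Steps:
W(t(-8))*23 = (-3 + 5*(-8))**2*23 = (-3 - 40)**2*23 = (-43)**2*23 = 1849*23 = 42527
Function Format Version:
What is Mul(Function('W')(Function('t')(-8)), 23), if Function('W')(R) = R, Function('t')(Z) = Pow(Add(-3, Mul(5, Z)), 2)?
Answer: 42527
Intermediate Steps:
Mul(Function('W')(Function('t')(-8)), 23) = Mul(Pow(Add(-3, Mul(5, -8)), 2), 23) = Mul(Pow(Add(-3, -40), 2), 23) = Mul(Pow(-43, 2), 23) = Mul(1849, 23) = 42527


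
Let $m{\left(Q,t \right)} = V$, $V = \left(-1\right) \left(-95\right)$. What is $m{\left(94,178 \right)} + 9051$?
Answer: $9146$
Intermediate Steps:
$V = 95$
$m{\left(Q,t \right)} = 95$
$m{\left(94,178 \right)} + 9051 = 95 + 9051 = 9146$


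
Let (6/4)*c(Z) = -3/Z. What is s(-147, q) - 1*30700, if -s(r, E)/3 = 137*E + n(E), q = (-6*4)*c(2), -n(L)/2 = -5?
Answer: -40594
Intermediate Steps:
n(L) = 10 (n(L) = -2*(-5) = 10)
c(Z) = -2/Z (c(Z) = 2*(-3/Z)/3 = -2/Z)
q = 24 (q = (-6*4)*(-2/2) = -(-48)/2 = -24*(-1) = 24)
s(r, E) = -30 - 411*E (s(r, E) = -3*(137*E + 10) = -3*(10 + 137*E) = -30 - 411*E)
s(-147, q) - 1*30700 = (-30 - 411*24) - 1*30700 = (-30 - 9864) - 30700 = -9894 - 30700 = -40594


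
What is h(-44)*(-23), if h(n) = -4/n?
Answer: -23/11 ≈ -2.0909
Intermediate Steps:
h(-44)*(-23) = -4/(-44)*(-23) = -4*(-1/44)*(-23) = (1/11)*(-23) = -23/11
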